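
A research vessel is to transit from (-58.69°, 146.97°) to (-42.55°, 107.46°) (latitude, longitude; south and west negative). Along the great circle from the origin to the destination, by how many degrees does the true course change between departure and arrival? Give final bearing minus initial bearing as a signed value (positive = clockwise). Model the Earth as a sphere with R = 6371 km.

Initial bearing θ₁ = atan2(sin Δλ cos φ₂, cos φ₁ sin φ₂ − sin φ₁ cos φ₂ cos Δλ) = 285.98°
Final bearing θ₂ = (initial bearing from the destination back to the start) + 180° = 317.30°
Δθ = θ₂ − θ₁ = +31.3°

+31.3°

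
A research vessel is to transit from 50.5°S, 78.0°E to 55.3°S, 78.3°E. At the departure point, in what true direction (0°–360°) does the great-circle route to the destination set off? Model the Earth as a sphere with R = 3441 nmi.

N = sin Δλ·cos φ₂ = +0.0030;  D = cos φ₁ sin φ₂ − sin φ₁ cos φ₂ cos Δλ = -0.0837
initial course = atan2(N, D) = 177.96°

178.0°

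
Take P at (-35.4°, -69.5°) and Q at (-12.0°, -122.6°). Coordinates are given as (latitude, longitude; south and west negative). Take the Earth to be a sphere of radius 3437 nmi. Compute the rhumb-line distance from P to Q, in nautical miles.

3211 nmi

Rhumb course C = atan2(Δλ, Δψ) with Δψ = ln[tan(π/4+φ₂/2)/tan(π/4+φ₁/2)] = +0.4504, Δλ = -0.9268 → C = 295.92°
d = R·|Δφ| / |cos C| = 3437·0.40841 / 0.43710 = 3211 nmi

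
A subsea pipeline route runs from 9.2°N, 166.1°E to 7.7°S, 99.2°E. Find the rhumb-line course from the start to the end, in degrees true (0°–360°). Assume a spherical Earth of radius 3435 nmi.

255.8°

Meridional parts: M(φ₁)=+0.1613, M(φ₂)=-0.1348 → ΔM = -0.2961;  Δλ = -1.1676 rad
tan C = Δλ / ΔM = +3.9439 → C = 255.77°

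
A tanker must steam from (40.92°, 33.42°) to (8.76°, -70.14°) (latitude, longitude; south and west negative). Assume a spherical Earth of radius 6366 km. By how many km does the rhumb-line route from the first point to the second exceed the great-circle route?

Great circle: cos σ = sin φ₁ sin φ₂ + cos φ₁ cos φ₂ cos Δλ,  σ = 1.6462 rad → d_gc = 10479.8 km
Rhumb line: Δψ = -0.6305, q = Δφ/Δψ = 0.8902, d_rh = R√(Δφ²+q²Δλ²) = 10848.4 km
Excess = 10848.4 − 10479.8 = 368.6 ≈ 369 km

369 km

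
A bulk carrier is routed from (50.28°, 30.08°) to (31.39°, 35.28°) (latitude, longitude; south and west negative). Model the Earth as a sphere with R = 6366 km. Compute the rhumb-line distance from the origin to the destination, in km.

2143 km

Δψ = ln[tan(π/4+φ₂/2)/tan(π/4+φ₁/2)] = -0.4408;  Δφ = -0.3297 rad,  Δλ = +0.0908 rad
q = Δφ/Δψ = 0.7480
d = R·√(Δφ² + q²Δλ²) = 6366·0.33661 = 2143 km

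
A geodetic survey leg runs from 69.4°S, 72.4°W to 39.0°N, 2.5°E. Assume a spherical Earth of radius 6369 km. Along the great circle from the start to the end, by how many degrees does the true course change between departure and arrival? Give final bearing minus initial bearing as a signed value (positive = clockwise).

-37.9°

At departure: θ₁ = atan2(sin Δλ cos φ₂, cos φ₁ sin φ₂ − sin φ₁ cos φ₂ cos Δλ) = 61.29°
At arrival: θ₂ = atan2(sin Δλ cos φ₁, −cos φ₂ sin φ₁ + sin φ₂ cos φ₁ cos Δλ) = 23.40°
Δθ = θ₂ − θ₁ = -37.9°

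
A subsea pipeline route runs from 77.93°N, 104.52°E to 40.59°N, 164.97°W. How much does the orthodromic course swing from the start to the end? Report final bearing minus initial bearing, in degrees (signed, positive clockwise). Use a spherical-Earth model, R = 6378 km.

At departure: θ₁ = atan2(sin Δλ cos φ₂, cos φ₁ sin φ₂ − sin φ₁ cos φ₂ cos Δλ) = 79.36°
At arrival: θ₂ = atan2(sin Δλ cos φ₁, −cos φ₂ sin φ₁ + sin φ₂ cos φ₁ cos Δλ) = 164.30°
Δθ = θ₂ − θ₁ = +84.9°

+84.9°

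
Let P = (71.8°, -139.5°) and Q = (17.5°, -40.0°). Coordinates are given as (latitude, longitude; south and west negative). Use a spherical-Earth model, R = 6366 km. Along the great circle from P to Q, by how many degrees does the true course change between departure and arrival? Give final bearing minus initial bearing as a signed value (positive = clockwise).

Initial bearing θ₁ = atan2(sin Δλ cos φ₂, cos φ₁ sin φ₂ − sin φ₁ cos φ₂ cos Δλ) = 75.49°
Final bearing θ₂ = (initial bearing from the destination back to the start) + 180° = 161.52°
Δθ = θ₂ − θ₁ = +86.0°

+86.0°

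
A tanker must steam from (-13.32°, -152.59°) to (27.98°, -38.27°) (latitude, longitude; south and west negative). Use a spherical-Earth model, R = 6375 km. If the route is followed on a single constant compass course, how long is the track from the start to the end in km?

13159 km

Rhumb course C = atan2(Δλ, Δψ) with Δψ = ln[tan(π/4+φ₂/2)/tan(π/4+φ₁/2)] = +0.7436, Δλ = +1.9953 → C = 69.56°
d = R·|Δφ| / |cos C| = 6375·0.72082 / 0.34922 = 13159 km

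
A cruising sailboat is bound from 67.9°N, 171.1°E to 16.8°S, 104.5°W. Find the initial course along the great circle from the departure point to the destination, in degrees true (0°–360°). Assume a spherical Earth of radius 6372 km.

N = sin Δλ·cos φ₂ = +0.9528;  D = cos φ₁ sin φ₂ − sin φ₁ cos φ₂ cos Δλ = -0.1953
initial course = atan2(N, D) = 101.58°

101.6°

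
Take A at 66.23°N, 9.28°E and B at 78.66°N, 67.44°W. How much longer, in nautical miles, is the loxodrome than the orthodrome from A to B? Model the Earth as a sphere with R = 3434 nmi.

Great circle: cos σ = sin φ₁ sin φ₂ + cos φ₁ cos φ₂ cos Δλ,  σ = 0.4140 rad → d_gc = 1421.8 nmi
Rhumb line: Δψ = +0.7513, q = Δφ/Δψ = 0.2888, d_rh = R√(Δφ²+q²Δλ²) = 1522.5 nmi
Excess = 1522.5 − 1421.8 = 100.7 ≈ 101 nmi

101 nmi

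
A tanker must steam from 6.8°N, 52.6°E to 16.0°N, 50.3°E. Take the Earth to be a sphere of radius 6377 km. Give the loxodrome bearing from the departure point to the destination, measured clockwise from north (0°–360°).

Δψ = ln[tan(π/4+φ₂/2)/tan(π/4+φ₁/2)] = +0.1640
Δλ = -0.0401 rad (taken the short way round)
course = atan2(Δλ, Δψ) = 346.25°

346.2°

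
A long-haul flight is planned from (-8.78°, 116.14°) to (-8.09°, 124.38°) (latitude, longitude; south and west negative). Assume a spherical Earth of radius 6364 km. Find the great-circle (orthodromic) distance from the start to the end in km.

909 km

cos σ = sin φ₁ sin φ₂ + cos φ₁ cos φ₂ cos Δλ
      = sin(-8.78°)sin(-8.09°) + cos(-8.78°)cos(-8.09°)cos(8.24°) = 0.9898
σ = 8.180° → d = Rσ = 6364·0.14276 = 909 km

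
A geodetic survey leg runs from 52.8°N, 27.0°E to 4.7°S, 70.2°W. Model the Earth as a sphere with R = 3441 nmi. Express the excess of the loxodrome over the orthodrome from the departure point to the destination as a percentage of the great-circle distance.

3.2%

Great circle: σ = 1.7121 rad → d_gc = Rσ = 5891.2 nmi
Rhumb: Δφ = -1.0036, Δλ = -1.6965, Δψ = -1.1712, q = Δφ/Δψ = 0.8569 → d_rh = R√(Δφ²+q²Δλ²) = 6078.3 nmi
Excess = (6078.3 − 5891.2) / 5891.2 = 187.1 / 5891.2 = 3.18% ≈ 3.2%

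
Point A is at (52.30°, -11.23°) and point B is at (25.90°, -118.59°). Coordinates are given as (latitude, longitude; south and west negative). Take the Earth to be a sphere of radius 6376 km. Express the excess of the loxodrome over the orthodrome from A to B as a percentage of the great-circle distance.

Great circle: σ = 1.3883 rad → d_gc = Rσ = 8851.9 km
Rhumb: Δφ = -0.4608, Δλ = -1.8738, Δψ = -0.6064, q = Δφ/Δψ = 0.7598 → d_rh = R√(Δφ²+q²Δλ²) = 9541.2 km
Excess = (9541.2 − 8851.9) / 8851.9 = 689.3 / 8851.9 = 7.79% ≈ 7.8%

7.8%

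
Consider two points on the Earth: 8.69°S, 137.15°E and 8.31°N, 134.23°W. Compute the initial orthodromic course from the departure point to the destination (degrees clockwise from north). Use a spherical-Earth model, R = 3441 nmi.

81.6°

N = sin Δλ·cos φ₂ = +0.9892;  D = cos φ₁ sin φ₂ − sin φ₁ cos φ₂ cos Δλ = +0.1465
initial course = atan2(N, D) = 81.58°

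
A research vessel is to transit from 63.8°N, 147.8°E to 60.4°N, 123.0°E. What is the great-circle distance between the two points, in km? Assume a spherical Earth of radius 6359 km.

1332 km

Haversine: a = sin²(Δφ/2)+cos φ₁ cos φ₂ sin²(Δλ/2) = 0.01094;  σ = 2·atan2(√a,√(1−a))
σ = 12.005° → d = Rσ = 6359·0.20953 = 1332 km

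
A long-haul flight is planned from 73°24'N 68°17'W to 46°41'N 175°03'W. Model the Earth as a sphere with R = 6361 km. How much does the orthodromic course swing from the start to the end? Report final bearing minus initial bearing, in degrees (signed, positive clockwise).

At departure: θ₁ = atan2(sin Δλ cos φ₂, cos φ₁ sin φ₂ − sin φ₁ cos φ₂ cos Δλ) = 301.18°
At arrival: θ₂ = atan2(sin Δλ cos φ₁, −cos φ₂ sin φ₁ + sin φ₂ cos φ₁ cos Δλ) = 200.87°
Δθ = θ₂ − θ₁ = -100.3°

-100.3°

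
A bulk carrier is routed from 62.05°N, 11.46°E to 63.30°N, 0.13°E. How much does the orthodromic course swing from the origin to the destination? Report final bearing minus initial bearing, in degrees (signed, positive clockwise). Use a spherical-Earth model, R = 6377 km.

At departure: θ₁ = atan2(sin Δλ cos φ₂, cos φ₁ sin φ₂ − sin φ₁ cos φ₂ cos Δλ) = 288.51°
At arrival: θ₂ = atan2(sin Δλ cos φ₁, −cos φ₂ sin φ₁ + sin φ₂ cos φ₁ cos Δλ) = 278.43°
Δθ = θ₂ − θ₁ = -10.1°

-10.1°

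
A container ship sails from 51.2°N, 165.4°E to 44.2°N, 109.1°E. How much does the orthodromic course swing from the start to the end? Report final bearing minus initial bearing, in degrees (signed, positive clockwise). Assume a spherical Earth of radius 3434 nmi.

-43.3°

Initial bearing θ₁ = atan2(sin Δλ cos φ₂, cos φ₁ sin φ₂ − sin φ₁ cos φ₂ cos Δλ) = 282.01°
Final bearing θ₂ = (initial bearing from the destination back to the start) + 180° = 238.75°
Δθ = θ₂ − θ₁ = -43.3°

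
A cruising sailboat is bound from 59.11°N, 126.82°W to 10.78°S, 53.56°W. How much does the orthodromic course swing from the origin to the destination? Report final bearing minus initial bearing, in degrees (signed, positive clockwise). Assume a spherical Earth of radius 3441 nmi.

+40.7°

Initial bearing θ₁ = atan2(sin Δλ cos φ₂, cos φ₁ sin φ₂ − sin φ₁ cos φ₂ cos Δλ) = 109.81°
Final bearing θ₂ = (initial bearing from the destination back to the start) + 180° = 150.55°
Δθ = θ₂ − θ₁ = +40.7°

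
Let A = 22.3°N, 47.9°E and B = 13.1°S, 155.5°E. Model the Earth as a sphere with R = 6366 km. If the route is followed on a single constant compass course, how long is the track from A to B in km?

Rhumb course C = atan2(Δλ, Δψ) with Δψ = ln[tan(π/4+φ₂/2)/tan(π/4+φ₁/2)] = -0.6301, Δλ = +1.8780 → C = 108.55°
d = R·|Δφ| / |cos C| = 6366·0.61785 / 0.31809 = 12365 km

12365 km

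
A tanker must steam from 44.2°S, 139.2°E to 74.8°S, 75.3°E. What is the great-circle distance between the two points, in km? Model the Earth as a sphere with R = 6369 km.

4550 km

cos σ = sin φ₁ sin φ₂ + cos φ₁ cos φ₂ cos Δλ
      = sin(-44.20°)sin(-74.80°) + cos(-44.20°)cos(-74.80°)cos(-63.90°) = 0.7555
σ = 40.934° → d = Rσ = 6369·0.71443 = 4550 km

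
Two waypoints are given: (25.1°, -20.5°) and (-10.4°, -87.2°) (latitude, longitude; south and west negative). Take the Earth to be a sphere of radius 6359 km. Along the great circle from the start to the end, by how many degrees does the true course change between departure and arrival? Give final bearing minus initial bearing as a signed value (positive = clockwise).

Initial bearing θ₁ = atan2(sin Δλ cos φ₂, cos φ₁ sin φ₂ − sin φ₁ cos φ₂ cos Δλ) = 250.02°
Final bearing θ₂ = (initial bearing from the destination back to the start) + 180° = 239.91°
Δθ = θ₂ − θ₁ = -10.1°

-10.1°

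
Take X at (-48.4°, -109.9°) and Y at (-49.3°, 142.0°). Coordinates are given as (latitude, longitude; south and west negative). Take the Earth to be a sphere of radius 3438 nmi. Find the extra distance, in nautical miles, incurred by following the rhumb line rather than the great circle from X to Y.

406 nmi

Great circle: cos σ = sin φ₁ sin φ₂ + cos φ₁ cos φ₂ cos Δλ,  σ = 1.1236 rad → d_gc = 3862.99 nmi
Rhumb line: Δψ = -0.0239, q = Δφ/Δψ = 0.6580, d_rh = R√(Δφ²+q²Δλ²) = 4268.50 nmi
Excess = 4268.50 − 3862.99 = 405.51 ≈ 406 nmi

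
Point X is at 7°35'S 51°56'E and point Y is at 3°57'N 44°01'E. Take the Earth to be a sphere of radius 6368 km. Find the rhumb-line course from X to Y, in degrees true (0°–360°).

325.6°

Δψ = ln[tan(π/4+φ₂/2)/tan(π/4+φ₁/2)] = +0.2017
Δλ = -0.1382 rad (taken the short way round)
course = atan2(Δλ, Δψ) = 325.59°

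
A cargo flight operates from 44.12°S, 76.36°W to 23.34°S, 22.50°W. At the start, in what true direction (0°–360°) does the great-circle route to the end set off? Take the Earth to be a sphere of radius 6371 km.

N = sin Δλ·cos φ₂ = +0.7415;  D = cos φ₁ sin φ₂ − sin φ₁ cos φ₂ cos Δλ = +0.0926
initial course = atan2(N, D) = 82.88°

82.9°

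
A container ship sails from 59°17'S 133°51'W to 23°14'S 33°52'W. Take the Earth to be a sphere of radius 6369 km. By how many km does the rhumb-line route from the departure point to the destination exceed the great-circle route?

Great circle: cos σ = sin φ₁ sin φ₂ + cos φ₁ cos φ₂ cos Δλ,  σ = 1.3101 rad → d_gc = 8344.0 km
Rhumb line: Δψ = +0.8751, q = Δφ/Δψ = 0.7190, d_rh = R√(Δφ²+q²Δλ²) = 8939.4 km
Excess = 8939.4 − 8344.0 = 595.4 ≈ 595 km

595 km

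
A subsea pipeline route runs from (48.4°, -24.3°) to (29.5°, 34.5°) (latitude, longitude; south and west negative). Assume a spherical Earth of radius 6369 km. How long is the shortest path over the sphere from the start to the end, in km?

5349 km

cos σ = sin φ₁ sin φ₂ + cos φ₁ cos φ₂ cos Δλ
      = sin(48.40°)sin(29.50°) + cos(48.40°)cos(29.50°)cos(58.80°) = 0.6676
σ = 48.120° → d = Rσ = 6369·0.83985 = 5349 km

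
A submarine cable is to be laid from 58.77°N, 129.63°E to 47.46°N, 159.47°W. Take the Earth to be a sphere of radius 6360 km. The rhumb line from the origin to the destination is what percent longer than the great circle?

4.5%

Great circle: σ = 0.7306 rad → d_gc = Rσ = 4646.9 km
Rhumb: Δφ = -0.1974, Δλ = +1.2374, Δψ = -0.3313, q = Δφ/Δψ = 0.5957 → d_rh = R√(Δφ²+q²Δλ²) = 4853.8 km
Excess = (4853.8 − 4646.9) / 4646.9 = 206.9 / 4646.9 = 4.452% ≈ 4.5%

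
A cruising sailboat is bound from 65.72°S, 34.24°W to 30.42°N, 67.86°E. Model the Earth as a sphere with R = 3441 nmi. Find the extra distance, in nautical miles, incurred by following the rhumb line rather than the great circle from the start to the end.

230 nmi

Great circle: cos σ = sin φ₁ sin φ₂ + cos φ₁ cos φ₂ cos Δλ,  σ = 2.1363 rad → d_gc = 7351.2 nmi
Rhumb line: Δψ = +2.0944, q = Δφ/Δψ = 0.8012, d_rh = R√(Δφ²+q²Δλ²) = 7581.0 nmi
Excess = 7581.0 − 7351.2 = 229.8 ≈ 230 nmi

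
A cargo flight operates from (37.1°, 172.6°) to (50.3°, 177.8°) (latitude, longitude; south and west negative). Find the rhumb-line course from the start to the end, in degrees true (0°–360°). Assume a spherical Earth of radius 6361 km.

Δψ = ln[tan(π/4+φ₂/2)/tan(π/4+φ₁/2)] = +0.3207
Δλ = +0.0908 rad (taken the short way round)
course = atan2(Δλ, Δψ) = 15.80°

15.8°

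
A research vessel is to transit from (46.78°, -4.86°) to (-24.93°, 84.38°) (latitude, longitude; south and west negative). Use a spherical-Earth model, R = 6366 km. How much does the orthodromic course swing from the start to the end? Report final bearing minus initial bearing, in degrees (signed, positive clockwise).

+26.0°

Initial bearing θ₁ = atan2(sin Δλ cos φ₂, cos φ₁ sin φ₂ − sin φ₁ cos φ₂ cos Δλ) = 108.16°
Final bearing θ₂ = (initial bearing from the destination back to the start) + 180° = 134.15°
Δθ = θ₂ − θ₁ = +26.0°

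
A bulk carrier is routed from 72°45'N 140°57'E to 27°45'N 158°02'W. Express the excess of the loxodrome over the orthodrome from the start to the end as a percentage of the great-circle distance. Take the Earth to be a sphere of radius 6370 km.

3.1%

Great circle: σ = 0.9621 rad → d_gc = Rσ = 6128.3 km
Rhumb: Δφ = -0.7854, Δλ = +1.0649, Δψ = -1.3815, q = Δφ/Δψ = 0.5685 → d_rh = R√(Δφ²+q²Δλ²) = 6316.9 km
Excess = (6316.9 − 6128.3) / 6128.3 = 188.6 / 6128.3 = 3.08% ≈ 3.1%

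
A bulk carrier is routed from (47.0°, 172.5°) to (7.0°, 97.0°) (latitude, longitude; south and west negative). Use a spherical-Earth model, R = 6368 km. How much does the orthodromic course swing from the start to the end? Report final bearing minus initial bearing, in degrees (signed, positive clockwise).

At departure: θ₁ = atan2(sin Δλ cos φ₂, cos φ₁ sin φ₂ − sin φ₁ cos φ₂ cos Δλ) = 264.14°
At arrival: θ₂ = atan2(sin Δλ cos φ₁, −cos φ₂ sin φ₁ + sin φ₂ cos φ₁ cos Δλ) = 223.12°
Δθ = θ₂ − θ₁ = -41.0°

-41.0°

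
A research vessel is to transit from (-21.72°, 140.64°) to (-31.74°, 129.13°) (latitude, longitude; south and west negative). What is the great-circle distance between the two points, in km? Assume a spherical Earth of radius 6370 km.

1594 km

Haversine: a = sin²(Δφ/2)+cos φ₁ cos φ₂ sin²(Δλ/2) = 0.01557;  σ = 2·atan2(√a,√(1−a))
σ = 14.336° → d = Rσ = 6370·0.25022 = 1594 km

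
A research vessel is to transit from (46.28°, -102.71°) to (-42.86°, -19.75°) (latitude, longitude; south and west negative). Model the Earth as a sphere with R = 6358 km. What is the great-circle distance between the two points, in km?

12810 km

Haversine: a = sin²(Δφ/2)+cos φ₁ cos φ₂ sin²(Δλ/2) = 0.71476;  σ = 2·atan2(√a,√(1−a))
σ = 115.437° → d = Rσ = 6358·2.01475 = 12810 km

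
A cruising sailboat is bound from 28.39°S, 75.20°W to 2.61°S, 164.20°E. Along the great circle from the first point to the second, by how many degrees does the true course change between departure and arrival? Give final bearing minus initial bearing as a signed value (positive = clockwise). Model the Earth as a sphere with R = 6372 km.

At departure: θ₁ = atan2(sin Δλ cos φ₂, cos φ₁ sin φ₂ − sin φ₁ cos φ₂ cos Δλ) = 251.85°
At arrival: θ₂ = atan2(sin Δλ cos φ₁, −cos φ₂ sin φ₁ + sin φ₂ cos φ₁ cos Δλ) = 303.19°
Δθ = θ₂ − θ₁ = +51.3°

+51.3°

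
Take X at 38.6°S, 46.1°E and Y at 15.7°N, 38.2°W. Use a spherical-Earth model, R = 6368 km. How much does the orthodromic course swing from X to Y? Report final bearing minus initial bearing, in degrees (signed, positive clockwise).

At departure: θ₁ = atan2(sin Δλ cos φ₂, cos φ₁ sin φ₂ − sin φ₁ cos φ₂ cos Δλ) = 285.80°
At arrival: θ₂ = atan2(sin Δλ cos φ₁, −cos φ₂ sin φ₁ + sin φ₂ cos φ₁ cos Δλ) = 308.64°
Δθ = θ₂ − θ₁ = +22.8°

+22.8°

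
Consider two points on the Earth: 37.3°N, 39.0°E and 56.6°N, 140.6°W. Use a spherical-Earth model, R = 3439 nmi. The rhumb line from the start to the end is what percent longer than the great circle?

41.9%

Great circle: σ = 1.5027 rad → d_gc = Rσ = 5167.8 nmi
Rhumb: Δφ = +0.3368, Δλ = -3.1346, Δψ = +0.5014, q = Δφ/Δψ = 0.6719 → d_rh = R√(Δφ²+q²Δλ²) = 7334.7 nmi
Excess = (7334.7 − 5167.8) / 5167.8 = 2166.9 / 5167.8 = 41.93% ≈ 41.9%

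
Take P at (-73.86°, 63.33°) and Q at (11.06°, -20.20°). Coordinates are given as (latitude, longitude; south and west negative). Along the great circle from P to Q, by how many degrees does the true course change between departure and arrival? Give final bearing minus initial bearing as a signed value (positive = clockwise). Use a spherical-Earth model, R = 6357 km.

At departure: θ₁ = atan2(sin Δλ cos φ₂, cos φ₁ sin φ₂ − sin φ₁ cos φ₂ cos Δλ) = 279.29°
At arrival: θ₂ = atan2(sin Δλ cos φ₁, −cos φ₂ sin φ₁ + sin φ₂ cos φ₁ cos Δλ) = 343.77°
Δθ = θ₂ − θ₁ = +64.5°

+64.5°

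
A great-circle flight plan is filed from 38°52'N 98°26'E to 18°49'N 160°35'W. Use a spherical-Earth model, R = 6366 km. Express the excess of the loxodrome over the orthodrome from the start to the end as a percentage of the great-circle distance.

Great circle: σ = 1.5088 rad → d_gc = Rσ = 9604.9 km
Rhumb: Δφ = -0.3499, Δλ = +1.7625, Δψ = -0.4028, q = Δφ/Δψ = 0.8687 → d_rh = R√(Δφ²+q²Δλ²) = 9998.5 km
Excess = (9998.5 − 9604.9) / 9604.9 = 393.6 / 9604.9 = 4.10% ≈ 4.1%

4.1%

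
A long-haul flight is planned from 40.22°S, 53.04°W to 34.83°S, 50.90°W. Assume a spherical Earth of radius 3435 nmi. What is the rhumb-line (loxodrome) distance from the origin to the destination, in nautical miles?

Δψ = ln[tan(π/4+φ₂/2)/tan(π/4+φ₁/2)] = +0.1187;  Δφ = +0.0941 rad,  Δλ = +0.0374 rad
q = Δφ/Δψ = 0.7924
d = R·√(Δφ² + q²Δλ²) = 3435·0.09862 = 339 nmi

339 nmi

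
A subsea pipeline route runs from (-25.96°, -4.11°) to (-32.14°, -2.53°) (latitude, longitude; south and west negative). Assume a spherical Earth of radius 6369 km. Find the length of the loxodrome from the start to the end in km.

Δψ = ln[tan(π/4+φ₂/2)/tan(π/4+φ₁/2)] = -0.1235;  Δφ = -0.1079 rad,  Δλ = +0.0276 rad
q = Δφ/Δψ = 0.8735
d = R·√(Δφ² + q²Δλ²) = 6369·0.11052 = 704 km

704 km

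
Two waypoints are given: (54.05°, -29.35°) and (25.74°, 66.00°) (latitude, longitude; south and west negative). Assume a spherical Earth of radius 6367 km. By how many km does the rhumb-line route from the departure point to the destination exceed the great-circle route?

Great circle: cos σ = sin φ₁ sin φ₂ + cos φ₁ cos φ₂ cos Δλ,  σ = 1.2637 rad → d_gc = 8046.2 km
Rhumb line: Δψ = -0.6605, q = Δφ/Δψ = 0.7481, d_rh = R√(Δφ²+q²Δλ²) = 8528.0 km
Excess = 8528.0 − 8046.2 = 481.8 ≈ 482 km

482 km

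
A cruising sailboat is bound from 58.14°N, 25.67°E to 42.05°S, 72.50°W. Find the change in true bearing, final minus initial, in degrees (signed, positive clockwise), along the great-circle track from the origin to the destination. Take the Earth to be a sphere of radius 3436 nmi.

At departure: θ₁ = atan2(sin Δλ cos φ₂, cos φ₁ sin φ₂ − sin φ₁ cos φ₂ cos Δλ) = 250.25°
At arrival: θ₂ = atan2(sin Δλ cos φ₁, −cos φ₂ sin φ₁ + sin φ₂ cos φ₁ cos Δλ) = 221.99°
Δθ = θ₂ − θ₁ = -28.3°

-28.3°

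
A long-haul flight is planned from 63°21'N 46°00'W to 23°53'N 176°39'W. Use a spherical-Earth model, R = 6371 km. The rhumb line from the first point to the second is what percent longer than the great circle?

Great circle: σ = 1.4760 rad → d_gc = Rσ = 9403.4 km
Rhumb: Δφ = -0.6888, Δλ = -2.2803, Δψ = -1.0109, q = Δφ/Δψ = 0.6814 → d_rh = R√(Δφ²+q²Δλ²) = 10828.6 km
Excess = (10828.6 − 9403.4) / 9403.4 = 1425.2 / 9403.4 = 15.16% ≈ 15.2%

15.2%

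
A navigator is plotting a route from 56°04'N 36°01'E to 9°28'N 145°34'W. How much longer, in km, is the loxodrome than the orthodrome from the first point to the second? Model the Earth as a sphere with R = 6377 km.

Great circle: cos σ = sin φ₁ sin φ₂ + cos φ₁ cos φ₂ cos Δλ,  σ = 1.9976 rad → d_gc = 12738.6 km
Rhumb line: Δψ = -1.0212, q = Δφ/Δψ = 0.7965, d_rh = R√(Δφ²+q²Δλ²) = 16644.9 km
Excess = 16644.9 − 12738.6 = 3906.3 ≈ 3906 km

3906 km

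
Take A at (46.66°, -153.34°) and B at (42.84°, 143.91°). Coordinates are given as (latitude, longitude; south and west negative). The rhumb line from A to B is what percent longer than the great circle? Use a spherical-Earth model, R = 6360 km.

2.7%

Great circle: σ = 0.7598 rad → d_gc = Rσ = 4832.5 km
Rhumb: Δφ = -0.0667, Δλ = -1.0952, Δψ = -0.0939, q = Δφ/Δψ = 0.7098 → d_rh = R√(Δφ²+q²Δλ²) = 4962.2 km
Excess = (4962.2 − 4832.5) / 4832.5 = 129.7 / 4832.5 = 2.68% ≈ 2.7%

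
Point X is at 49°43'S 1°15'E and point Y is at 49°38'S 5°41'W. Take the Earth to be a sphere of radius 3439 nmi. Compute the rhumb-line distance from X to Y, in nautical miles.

269 nmi

Δψ = ln[tan(π/4+φ₂/2)/tan(π/4+φ₁/2)] = +0.0022;  Δφ = +0.0015 rad,  Δλ = -0.1210 rad
q = Δφ/Δψ = 0.6471
d = R·√(Δφ² + q²Δλ²) = 3439·0.07832 = 269 nmi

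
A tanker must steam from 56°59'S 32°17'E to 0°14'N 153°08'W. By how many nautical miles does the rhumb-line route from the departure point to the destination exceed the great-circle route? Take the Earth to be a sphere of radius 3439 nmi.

1850 nmi

Great circle: cos σ = sin φ₁ sin φ₂ + cos φ₁ cos φ₂ cos Δλ,  σ = 2.1482 rad → d_gc = 7387.7 nmi
Rhumb line: Δψ = +1.2202, q = Δφ/Δψ = 0.8184, d_rh = R√(Δφ²+q²Δλ²) = 9237.9 nmi
Excess = 9237.9 − 7387.7 = 1850.2 ≈ 1850 nmi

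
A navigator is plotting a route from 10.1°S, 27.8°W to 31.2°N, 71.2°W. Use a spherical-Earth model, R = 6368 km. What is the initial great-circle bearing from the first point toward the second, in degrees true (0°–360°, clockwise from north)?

θ = atan2( sin Δλ·cos φ₂ ,  cos φ₁ sin φ₂ − sin φ₁ cos φ₂ cos Δλ )
  = atan2(-0.5877, +0.6190) = 316.48°

316.5°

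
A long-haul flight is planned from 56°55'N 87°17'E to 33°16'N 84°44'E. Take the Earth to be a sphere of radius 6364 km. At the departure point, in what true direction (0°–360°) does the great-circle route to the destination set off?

N = sin Δλ·cos φ₂ = -0.0372;  D = cos φ₁ sin φ₂ − sin φ₁ cos φ₂ cos Δλ = -0.4005
initial course = atan2(N, D) = 185.31°

185.3°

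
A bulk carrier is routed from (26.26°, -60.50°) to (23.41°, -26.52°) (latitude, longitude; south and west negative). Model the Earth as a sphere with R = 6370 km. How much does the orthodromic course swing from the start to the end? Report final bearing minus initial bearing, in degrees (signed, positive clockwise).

Initial bearing θ₁ = atan2(sin Δλ cos φ₂, cos φ₁ sin φ₂ − sin φ₁ cos φ₂ cos Δλ) = 87.81°
Final bearing θ₂ = (initial bearing from the destination back to the start) + 180° = 102.44°
Δθ = θ₂ − θ₁ = +14.6°

+14.6°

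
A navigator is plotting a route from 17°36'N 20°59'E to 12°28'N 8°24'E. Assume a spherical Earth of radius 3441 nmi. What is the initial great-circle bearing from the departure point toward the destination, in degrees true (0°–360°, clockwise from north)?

θ = atan2( sin Δλ·cos φ₂ ,  cos φ₁ sin φ₂ − sin φ₁ cos φ₂ cos Δλ )
  = atan2(-0.2127, -0.0824) = 248.83°

248.8°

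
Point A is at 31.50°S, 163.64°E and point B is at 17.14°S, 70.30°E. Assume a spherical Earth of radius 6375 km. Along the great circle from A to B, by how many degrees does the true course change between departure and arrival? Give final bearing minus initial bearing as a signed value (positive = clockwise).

At departure: θ₁ = atan2(sin Δλ cos φ₂, cos φ₁ sin φ₂ − sin φ₁ cos φ₂ cos Δλ) = 253.62°
At arrival: θ₂ = atan2(sin Δλ cos φ₁, −cos φ₂ sin φ₁ + sin φ₂ cos φ₁ cos Δλ) = 301.12°
Δθ = θ₂ − θ₁ = +47.5°

+47.5°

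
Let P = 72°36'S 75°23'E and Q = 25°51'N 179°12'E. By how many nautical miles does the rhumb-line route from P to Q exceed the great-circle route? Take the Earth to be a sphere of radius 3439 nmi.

343 nmi

Great circle: cos σ = sin φ₁ sin φ₂ + cos φ₁ cos φ₂ cos Δλ,  σ = 2.0718 rad → d_gc = 7125.0 nmi
Rhumb line: Δψ = +2.3445, q = Δφ/Δψ = 0.7329, d_rh = R√(Δφ²+q²Δλ²) = 7468.3 nmi
Excess = 7468.3 − 7125.0 = 343.3 ≈ 343 nmi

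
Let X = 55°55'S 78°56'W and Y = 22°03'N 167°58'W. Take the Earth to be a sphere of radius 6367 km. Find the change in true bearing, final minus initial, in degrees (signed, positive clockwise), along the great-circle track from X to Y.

At departure: θ₁ = atan2(sin Δλ cos φ₂, cos φ₁ sin φ₂ − sin φ₁ cos φ₂ cos Δλ) = 283.55°
At arrival: θ₂ = atan2(sin Δλ cos φ₁, −cos φ₂ sin φ₁ + sin φ₂ cos φ₁ cos Δλ) = 324.00°
Δθ = θ₂ − θ₁ = +40.4°

+40.4°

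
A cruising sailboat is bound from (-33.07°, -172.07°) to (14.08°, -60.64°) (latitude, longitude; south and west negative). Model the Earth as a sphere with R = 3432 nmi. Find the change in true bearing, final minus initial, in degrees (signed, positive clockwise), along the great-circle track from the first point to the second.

Initial bearing θ₁ = atan2(sin Δλ cos φ₂, cos φ₁ sin φ₂ − sin φ₁ cos φ₂ cos Δλ) = 89.33°
Final bearing θ₂ = (initial bearing from the destination back to the start) + 180° = 59.76°
Δθ = θ₂ − θ₁ = -29.6°

-29.6°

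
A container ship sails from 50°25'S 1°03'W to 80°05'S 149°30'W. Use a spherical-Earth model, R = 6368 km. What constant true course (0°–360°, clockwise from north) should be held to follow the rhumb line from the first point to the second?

241.2°

Δψ = ln[tan(π/4+φ₂/2)/tan(π/4+φ₁/2)] = -1.4226
Δλ = -2.5909 rad (taken the short way round)
course = atan2(Δλ, Δψ) = 241.23°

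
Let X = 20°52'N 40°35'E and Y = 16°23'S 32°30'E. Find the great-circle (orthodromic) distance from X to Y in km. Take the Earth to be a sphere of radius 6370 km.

4234 km

cos σ = sin φ₁ sin φ₂ + cos φ₁ cos φ₂ cos Δλ
      = sin(20.87°)sin(-16.38°) + cos(20.87°)cos(-16.38°)cos(-8.08°) = 0.7871
σ = 38.085° → d = Rσ = 6370·0.66471 = 4234 km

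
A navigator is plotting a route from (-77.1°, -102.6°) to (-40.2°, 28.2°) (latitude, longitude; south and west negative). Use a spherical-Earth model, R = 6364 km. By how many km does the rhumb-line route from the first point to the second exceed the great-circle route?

1257 km

Great circle: cos σ = sin φ₁ sin φ₂ + cos φ₁ cos φ₂ cos Δλ,  σ = 1.0266 rad → d_gc = 6533.2 km
Rhumb line: Δψ = +1.4124, q = Δφ/Δψ = 0.4560, d_rh = R√(Δφ²+q²Δλ²) = 7789.8 km
Excess = 7789.8 − 6533.2 = 1256.6 ≈ 1257 km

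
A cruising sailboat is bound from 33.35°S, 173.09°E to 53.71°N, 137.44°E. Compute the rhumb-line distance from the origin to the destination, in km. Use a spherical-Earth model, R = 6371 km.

10285 km

Δψ = ln[tan(π/4+φ₂/2)/tan(π/4+φ₁/2)] = +1.7336;  Δφ = +1.5195 rad,  Δλ = -0.6222 rad
q = Δφ/Δψ = 0.8765
d = R·√(Δφ² + q²Δλ²) = 6371·1.61439 = 10285 km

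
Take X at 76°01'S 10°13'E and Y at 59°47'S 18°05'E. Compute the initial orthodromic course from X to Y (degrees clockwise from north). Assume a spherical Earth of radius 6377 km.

14.1°

θ = atan2( sin Δλ·cos φ₂ ,  cos φ₁ sin φ₂ − sin φ₁ cos φ₂ cos Δλ )
  = atan2(+0.0689, +0.2750) = 14.06°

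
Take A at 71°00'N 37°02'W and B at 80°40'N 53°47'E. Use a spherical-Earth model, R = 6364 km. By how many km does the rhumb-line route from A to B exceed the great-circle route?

Great circle: cos σ = sin φ₁ sin φ₂ + cos φ₁ cos φ₂ cos Δλ,  σ = 0.3702 rad → d_gc = 2356.06 km
Rhumb line: Δψ = +0.7179, q = Δφ/Δψ = 0.2350, d_rh = R√(Δφ²+q²Δλ²) = 2602.58 km
Excess = 2602.58 − 2356.06 = 246.52 ≈ 247 km

247 km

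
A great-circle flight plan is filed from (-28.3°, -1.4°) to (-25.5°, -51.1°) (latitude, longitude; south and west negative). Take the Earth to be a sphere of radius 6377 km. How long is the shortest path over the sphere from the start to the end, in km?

Haversine: a = sin²(Δφ/2)+cos φ₁ cos φ₂ sin²(Δλ/2) = 0.14095;  σ = 2·atan2(√a,√(1−a))
σ = 44.102° → d = Rσ = 6377·0.76972 = 4908 km

4908 km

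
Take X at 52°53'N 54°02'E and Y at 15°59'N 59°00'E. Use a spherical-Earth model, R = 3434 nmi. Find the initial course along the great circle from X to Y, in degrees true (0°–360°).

θ = atan2( sin Δλ·cos φ₂ ,  cos φ₁ sin φ₂ − sin φ₁ cos φ₂ cos Δλ )
  = atan2(+0.0832, -0.5975) = 172.07°

172.1°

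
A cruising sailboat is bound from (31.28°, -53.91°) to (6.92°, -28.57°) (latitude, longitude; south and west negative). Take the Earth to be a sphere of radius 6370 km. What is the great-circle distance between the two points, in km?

3777 km

Haversine: a = sin²(Δφ/2)+cos φ₁ cos φ₂ sin²(Δλ/2) = 0.08533;  σ = 2·atan2(√a,√(1−a))
σ = 33.969° → d = Rσ = 6370·0.59287 = 3777 km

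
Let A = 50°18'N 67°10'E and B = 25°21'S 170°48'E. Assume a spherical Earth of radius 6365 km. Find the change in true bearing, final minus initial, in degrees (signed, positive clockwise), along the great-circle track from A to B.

Initial bearing θ₁ = atan2(sin Δλ cos φ₂, cos φ₁ sin φ₂ − sin φ₁ cos φ₂ cos Δλ) = 97.11°
Final bearing θ₂ = (initial bearing from the destination back to the start) + 180° = 135.46°
Δθ = θ₂ − θ₁ = +38.3°

+38.3°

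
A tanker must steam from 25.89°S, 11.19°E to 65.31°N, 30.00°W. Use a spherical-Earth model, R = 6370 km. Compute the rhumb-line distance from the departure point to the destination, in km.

10782 km

Δψ = ln[tan(π/4+φ₂/2)/tan(π/4+φ₁/2)] = +1.9874;  Δφ = +1.5917 rad,  Δλ = -0.7189 rad
q = Δφ/Δψ = 0.8009
d = R·√(Δφ² + q²Δλ²) = 6370·1.69268 = 10782 km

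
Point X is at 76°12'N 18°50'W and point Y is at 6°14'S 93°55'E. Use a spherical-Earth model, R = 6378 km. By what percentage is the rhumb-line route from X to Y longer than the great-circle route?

8.6%

Great circle: σ = 1.7692 rad → d_gc = Rσ = 11284.20 km
Rhumb: Δφ = -1.4387, Δλ = +1.9679, Δψ = -2.2209, q = Δφ/Δψ = 0.6478 → d_rh = R√(Δφ²+q²Δλ²) = 12260.28 km
Excess = (12260.28 − 11284.20) / 11284.20 = 976.08 / 11284.20 = 8.64997% ≈ 8.6%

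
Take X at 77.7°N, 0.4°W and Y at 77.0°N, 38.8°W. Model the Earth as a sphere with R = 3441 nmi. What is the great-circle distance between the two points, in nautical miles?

Haversine: a = sin²(Δφ/2)+cos φ₁ cos φ₂ sin²(Δλ/2) = 0.00522;  σ = 2·atan2(√a,√(1−a))
σ = 8.287° → d = Rσ = 3441·0.14463 = 498 nmi

498 nmi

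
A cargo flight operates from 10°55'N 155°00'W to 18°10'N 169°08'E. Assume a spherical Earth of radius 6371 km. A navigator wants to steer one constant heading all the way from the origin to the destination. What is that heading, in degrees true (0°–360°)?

Meridional parts: M(φ₁)=+0.1917, M(φ₂)=+0.3225 → ΔM = +0.1308;  Δλ = -0.6260 rad
tan C = Δλ / ΔM = -4.7850 → C = 281.80°

281.8°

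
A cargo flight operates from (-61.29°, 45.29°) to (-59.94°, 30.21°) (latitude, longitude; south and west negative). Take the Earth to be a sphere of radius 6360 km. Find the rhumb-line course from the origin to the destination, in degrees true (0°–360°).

Meridional parts: M(φ₁)=-1.3629, M(φ₂)=-1.3149 → ΔM = +0.0480;  Δλ = -0.2632 rad
tan C = Δλ / ΔM = -5.4801 → C = 280.34°

280.3°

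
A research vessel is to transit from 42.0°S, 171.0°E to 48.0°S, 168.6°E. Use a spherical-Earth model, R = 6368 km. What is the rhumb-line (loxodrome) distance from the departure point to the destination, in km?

693 km

Rhumb course C = atan2(Δλ, Δψ) with Δψ = ln[tan(π/4+φ₂/2)/tan(π/4+φ₁/2)] = -0.1483, Δλ = -0.0419 → C = 195.77°
d = R·|Δφ| / |cos C| = 6368·0.10472 / 0.96235 = 693 km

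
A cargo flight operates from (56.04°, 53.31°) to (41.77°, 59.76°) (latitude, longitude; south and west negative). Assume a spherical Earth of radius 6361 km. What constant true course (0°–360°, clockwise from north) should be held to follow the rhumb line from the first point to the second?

163.6°

Δψ = ln[tan(π/4+φ₂/2)/tan(π/4+φ₁/2)] = -0.3825
Δλ = +0.1126 rad (taken the short way round)
course = atan2(Δλ, Δψ) = 163.60°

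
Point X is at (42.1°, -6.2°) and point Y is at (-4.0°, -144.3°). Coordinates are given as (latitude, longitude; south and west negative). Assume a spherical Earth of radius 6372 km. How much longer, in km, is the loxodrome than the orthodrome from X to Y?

837 km

Great circle: cos σ = sin φ₁ sin φ₂ + cos φ₁ cos φ₂ cos Δλ,  σ = 2.2114 rad → d_gc = 14091.1 km
Rhumb line: Δψ = -0.8814, q = Δφ/Δψ = 0.9129, d_rh = R√(Δφ²+q²Δλ²) = 14928.3 km
Excess = 14928.3 − 14091.1 = 837.2 ≈ 837 km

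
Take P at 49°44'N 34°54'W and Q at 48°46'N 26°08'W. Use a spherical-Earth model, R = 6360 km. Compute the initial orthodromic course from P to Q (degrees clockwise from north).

96.2°

θ = atan2( sin Δλ·cos φ₂ ,  cos φ₁ sin φ₂ − sin φ₁ cos φ₂ cos Δλ )
  = atan2(+0.1005, -0.0110) = 96.25°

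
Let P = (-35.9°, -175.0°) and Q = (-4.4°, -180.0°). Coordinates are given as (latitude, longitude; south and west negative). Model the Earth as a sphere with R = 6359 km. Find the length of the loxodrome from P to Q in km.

Δψ = ln[tan(π/4+φ₂/2)/tan(π/4+φ₁/2)] = +0.5952;  Δφ = +0.5498 rad,  Δλ = -0.0873 rad
q = Δφ/Δψ = 0.9236
d = R·√(Δφ² + q²Δλ²) = 6359·0.55566 = 3533 km

3533 km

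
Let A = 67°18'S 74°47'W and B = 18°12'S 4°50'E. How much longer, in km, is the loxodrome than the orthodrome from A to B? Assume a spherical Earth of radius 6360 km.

Great circle: cos σ = sin φ₁ sin φ₂ + cos φ₁ cos φ₂ cos Δλ,  σ = 1.2087 rad → d_gc = 7687.5 km
Rhumb line: Δψ = +1.2827, q = Δφ/Δψ = 0.6681, d_rh = R√(Δφ²+q²Δλ²) = 8035.4 km
Excess = 8035.4 − 7687.5 = 347.9 ≈ 348 km

348 km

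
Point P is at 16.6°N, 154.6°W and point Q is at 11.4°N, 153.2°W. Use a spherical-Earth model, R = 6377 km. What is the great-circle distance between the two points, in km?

cos σ = sin φ₁ sin φ₂ + cos φ₁ cos φ₂ cos Δλ
      = sin(16.60°)sin(11.40°) + cos(16.60°)cos(11.40°)cos(1.40°) = 0.9956
σ = 5.374° → d = Rσ = 6377·0.09380 = 598 km

598 km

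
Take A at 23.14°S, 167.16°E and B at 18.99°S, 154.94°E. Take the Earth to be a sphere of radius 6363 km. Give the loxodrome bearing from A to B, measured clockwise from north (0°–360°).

Δψ = ln[tan(π/4+φ₂/2)/tan(π/4+φ₁/2)] = +0.0776
Δλ = -0.2133 rad (taken the short way round)
course = atan2(Δλ, Δψ) = 290.00°

290.0°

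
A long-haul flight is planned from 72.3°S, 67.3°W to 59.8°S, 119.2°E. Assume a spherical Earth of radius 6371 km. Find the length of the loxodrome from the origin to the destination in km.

Δψ = ln[tan(π/4+φ₂/2)/tan(π/4+φ₁/2)] = +0.5498;  Δφ = +0.2182 rad,  Δλ = -3.0281 rad
q = Δφ/Δψ = 0.3968
d = R·√(Δφ² + q²Δλ²) = 6371·1.22121 = 7780 km

7780 km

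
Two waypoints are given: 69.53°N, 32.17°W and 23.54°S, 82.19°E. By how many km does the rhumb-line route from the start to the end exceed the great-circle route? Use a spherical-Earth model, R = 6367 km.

Great circle: cos σ = sin φ₁ sin φ₂ + cos φ₁ cos φ₂ cos Δλ,  σ = 2.1018 rad → d_gc = 13382.3 km
Rhumb line: Δψ = -2.1346, q = Δφ/Δψ = 0.7610, d_rh = R√(Δφ²+q²Δλ²) = 14159.3 km
Excess = 14159.3 − 13382.3 = 777.0 ≈ 777 km

777 km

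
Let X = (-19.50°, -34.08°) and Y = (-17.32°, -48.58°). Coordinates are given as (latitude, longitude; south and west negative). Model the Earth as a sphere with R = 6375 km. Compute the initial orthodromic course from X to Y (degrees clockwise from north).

276.7°

N = sin Δλ·cos φ₂ = -0.2390;  D = cos φ₁ sin φ₂ − sin φ₁ cos φ₂ cos Δλ = +0.0279
initial course = atan2(N, D) = 276.65°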